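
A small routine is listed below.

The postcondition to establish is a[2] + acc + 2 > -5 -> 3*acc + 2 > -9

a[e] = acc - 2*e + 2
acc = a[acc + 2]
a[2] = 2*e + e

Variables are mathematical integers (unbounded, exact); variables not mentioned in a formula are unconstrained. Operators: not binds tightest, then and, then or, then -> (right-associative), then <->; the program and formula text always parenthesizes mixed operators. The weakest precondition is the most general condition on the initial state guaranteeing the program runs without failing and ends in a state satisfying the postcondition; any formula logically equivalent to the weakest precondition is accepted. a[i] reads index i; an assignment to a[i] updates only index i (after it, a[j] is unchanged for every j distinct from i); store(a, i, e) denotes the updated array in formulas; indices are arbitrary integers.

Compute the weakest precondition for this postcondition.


Working backward. After the program, the postcondition a[2] + acc + 2 > -5 -> 3*acc + 2 > -9 must hold; in canonical form it is a[2] + acc > -7 -> 3*acc > -11.
Before a[2] := 2*e + e: acc + 3*e > -7 -> 3*acc > -11
Before acc := a[acc + 2]: a[acc + 2] + 3*e > -7 -> 3*a[acc + 2] > -11
Before a[e] := acc - 2*e + 2: store(a, e, acc - 2*e + 2)[acc + 2] + 3*e > -7 -> 3*store(a, e, acc - 2*e + 2)[acc + 2] > -11
Answer: WP = store(a, e, acc - 2*e + 2)[acc + 2] + 3*e > -7 -> 3*store(a, e, acc - 2*e + 2)[acc + 2] > -11


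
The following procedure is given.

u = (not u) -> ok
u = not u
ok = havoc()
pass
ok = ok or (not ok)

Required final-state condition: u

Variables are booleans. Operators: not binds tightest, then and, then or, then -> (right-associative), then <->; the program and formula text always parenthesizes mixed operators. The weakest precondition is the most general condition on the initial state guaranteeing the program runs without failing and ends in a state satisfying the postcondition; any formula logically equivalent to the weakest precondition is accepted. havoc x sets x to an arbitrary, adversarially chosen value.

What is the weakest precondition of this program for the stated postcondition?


Working backward. After the program, u must hold.
Before ok := ok or (not ok): u
Before skip: u
Before havoc ok: u
Before u := not u: not u
Before u := (not u) -> ok: not ((not u) -> ok)
Answer: WP = not ((not u) -> ok)


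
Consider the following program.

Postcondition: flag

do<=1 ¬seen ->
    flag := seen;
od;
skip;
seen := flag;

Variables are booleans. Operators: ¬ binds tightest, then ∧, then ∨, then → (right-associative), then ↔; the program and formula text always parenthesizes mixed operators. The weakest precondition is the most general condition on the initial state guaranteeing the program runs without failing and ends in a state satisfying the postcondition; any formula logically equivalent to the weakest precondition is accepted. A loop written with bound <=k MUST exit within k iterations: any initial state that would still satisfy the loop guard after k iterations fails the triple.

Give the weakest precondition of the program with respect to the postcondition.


Working backward. After the program, flag must hold.
Before seen := flag: flag
Before skip: flag
Before the loop (bound <=1), unroll the exhaustion recursion (WP_0 = exit-now case; WP_j = one more guarded iteration, up to j = 1):
  WP_0: seen ∧ flag
  WP_1: ((¬seen) → seen) ∧ (seen → flag)
So before the loop: ((¬seen) → seen) ∧ (seen → flag)
Answer: WP = ((¬seen) → seen) ∧ (seen → flag)


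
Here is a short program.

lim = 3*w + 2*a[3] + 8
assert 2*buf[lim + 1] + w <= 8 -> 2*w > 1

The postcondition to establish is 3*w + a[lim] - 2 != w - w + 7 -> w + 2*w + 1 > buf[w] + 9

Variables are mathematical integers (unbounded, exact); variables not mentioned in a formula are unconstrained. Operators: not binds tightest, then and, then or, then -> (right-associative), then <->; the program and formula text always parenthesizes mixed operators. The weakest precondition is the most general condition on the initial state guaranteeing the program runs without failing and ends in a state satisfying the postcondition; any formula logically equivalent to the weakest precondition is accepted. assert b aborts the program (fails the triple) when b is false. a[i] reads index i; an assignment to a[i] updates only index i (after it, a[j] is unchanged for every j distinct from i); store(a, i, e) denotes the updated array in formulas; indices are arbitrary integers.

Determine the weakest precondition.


Working backward. After the program, the postcondition 3*w + a[lim] - 2 != w - w + 7 -> w + 2*w + 1 > buf[w] + 9 must hold; in canonical form it is a[lim] + 3*w != 9 -> 3*w > buf[w] + 8.
Before assert 2*buf[lim + 1] + w <= 8 -> 2*w > 1: (2*buf[lim + 1] + w <= 8 -> 2*w > 1) and (a[lim] + 3*w != 9 -> 3*w > buf[w] + 8)
Before lim := 3*w + 2*a[3] + 8: (2*buf[2*a[3] + 3*w + 9] + w <= 8 -> 2*w > 1) and (a[2*a[3] + 3*w + 8] + 3*w != 9 -> 3*w > buf[w] + 8)
Answer: WP = (2*buf[2*a[3] + 3*w + 9] + w <= 8 -> 2*w > 1) and (a[2*a[3] + 3*w + 8] + 3*w != 9 -> 3*w > buf[w] + 8)


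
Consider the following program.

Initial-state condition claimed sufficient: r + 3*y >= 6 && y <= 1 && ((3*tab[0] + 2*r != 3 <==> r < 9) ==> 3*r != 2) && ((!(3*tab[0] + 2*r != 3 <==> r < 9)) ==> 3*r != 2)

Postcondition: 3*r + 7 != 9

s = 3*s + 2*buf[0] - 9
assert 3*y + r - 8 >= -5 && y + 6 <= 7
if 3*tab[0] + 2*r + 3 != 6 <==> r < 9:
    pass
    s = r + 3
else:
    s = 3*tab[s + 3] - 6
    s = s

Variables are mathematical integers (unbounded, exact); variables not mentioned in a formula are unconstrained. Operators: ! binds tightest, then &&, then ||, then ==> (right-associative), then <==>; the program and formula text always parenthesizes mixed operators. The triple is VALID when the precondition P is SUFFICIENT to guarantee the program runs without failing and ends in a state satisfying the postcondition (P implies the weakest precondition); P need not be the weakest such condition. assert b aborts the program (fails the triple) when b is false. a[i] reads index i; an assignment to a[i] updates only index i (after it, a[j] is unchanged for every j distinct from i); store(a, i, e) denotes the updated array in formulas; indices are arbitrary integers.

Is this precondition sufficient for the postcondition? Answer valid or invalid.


Working backward. After the program, the postcondition 3*r + 7 != 9 must hold; in canonical form it is 3*r != 2.
Then branch requires 3*r != 2; else branch requires 3*r != 2.
Before the if: ((3*tab[0] + 2*r != 3 <==> r < 9) ==> 3*r != 2) && ((!(3*tab[0] + 2*r != 3 <==> r < 9)) ==> 3*r != 2)
Before assert 3*y + r - 8 >= -5 && y + 6 <= 7: r + 3*y >= 3 && y <= 1 && ((3*tab[0] + 2*r != 3 <==> r < 9) ==> 3*r != 2) && ((!(3*tab[0] + 2*r != 3 <==> r < 9)) ==> 3*r != 2)
Before s := 3*s + 2*buf[0] - 9: r + 3*y >= 3 && y <= 1 && ((3*tab[0] + 2*r != 3 <==> r < 9) ==> 3*r != 2) && ((!(3*tab[0] + 2*r != 3 <==> r < 9)) ==> 3*r != 2)
The weakest precondition is r + 3*y >= 3 && y <= 1 && ((3*tab[0] + 2*r != 3 <==> r < 9) ==> 3*r != 2) && ((!(3*tab[0] + 2*r != 3 <==> r < 9)) ==> 3*r != 2).
Check whether r + 3*y >= 6 && y <= 1 && ((3*tab[0] + 2*r != 3 <==> r < 9) ==> 3*r != 2) && ((!(3*tab[0] + 2*r != 3 <==> r < 9)) ==> 3*r != 2) implies it.
Every state satisfying the precondition satisfies the weakest precondition: the implication holds.
Answer: valid


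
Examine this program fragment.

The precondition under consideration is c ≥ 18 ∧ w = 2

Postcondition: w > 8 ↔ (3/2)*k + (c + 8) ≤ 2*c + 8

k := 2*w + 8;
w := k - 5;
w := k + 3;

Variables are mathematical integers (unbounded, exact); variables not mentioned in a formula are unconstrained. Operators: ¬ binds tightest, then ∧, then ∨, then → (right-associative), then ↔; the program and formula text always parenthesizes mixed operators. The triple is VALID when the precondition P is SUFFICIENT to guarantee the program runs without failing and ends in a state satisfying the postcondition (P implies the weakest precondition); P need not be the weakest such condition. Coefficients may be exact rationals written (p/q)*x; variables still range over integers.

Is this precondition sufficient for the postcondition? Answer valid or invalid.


Working backward. After the program, the postcondition w > 8 ↔ (3/2)*k + (c + 8) ≤ 2*c + 8 must hold; in canonical form it is w > 8 ↔ (3/2)*k ≤ c.
Before w := k + 3: k > 5 ↔ (3/2)*k ≤ c
Before w := k - 5: k > 5 ↔ (3/2)*k ≤ c
Before k := 2*w + 8: 2*w > -3 ↔ 3*w ≤ c - 12
The weakest precondition is 2*w > -3 ↔ 3*w ≤ c - 12.
Check whether c ≥ 18 ∧ w = 2 implies it.
Every state satisfying the precondition satisfies the weakest precondition: the implication holds.
Answer: valid


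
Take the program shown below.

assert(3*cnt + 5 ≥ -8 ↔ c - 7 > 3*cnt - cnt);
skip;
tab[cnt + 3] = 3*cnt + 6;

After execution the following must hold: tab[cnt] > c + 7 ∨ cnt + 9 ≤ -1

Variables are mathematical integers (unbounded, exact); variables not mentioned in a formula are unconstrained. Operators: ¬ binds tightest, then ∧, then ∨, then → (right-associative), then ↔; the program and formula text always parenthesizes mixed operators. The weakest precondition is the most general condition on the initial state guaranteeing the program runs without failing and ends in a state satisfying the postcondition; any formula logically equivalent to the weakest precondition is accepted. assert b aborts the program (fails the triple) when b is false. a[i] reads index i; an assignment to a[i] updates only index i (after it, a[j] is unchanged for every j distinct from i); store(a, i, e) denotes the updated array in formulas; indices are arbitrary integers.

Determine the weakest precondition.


Working backward. After the program, the postcondition tab[cnt] > c + 7 ∨ cnt + 9 ≤ -1 must hold; in canonical form it is tab[cnt] > c + 7 ∨ cnt ≤ -10.
Before tab[cnt + 3] := 3*cnt + 6: store(tab, cnt + 3, 3*cnt + 6)[cnt] > c + 7 ∨ cnt ≤ -10
Before skip: store(tab, cnt + 3, 3*cnt + 6)[cnt] > c + 7 ∨ cnt ≤ -10
Before assert 3*cnt + 5 ≥ -8 ↔ c - 7 > 3*cnt - cnt: (3*cnt ≥ -13 ↔ c > 2*cnt + 7) ∧ (store(tab, cnt + 3, 3*cnt + 6)[cnt] > c + 7 ∨ cnt ≤ -10)
Answer: WP = (3*cnt ≥ -13 ↔ c > 2*cnt + 7) ∧ (store(tab, cnt + 3, 3*cnt + 6)[cnt] > c + 7 ∨ cnt ≤ -10)


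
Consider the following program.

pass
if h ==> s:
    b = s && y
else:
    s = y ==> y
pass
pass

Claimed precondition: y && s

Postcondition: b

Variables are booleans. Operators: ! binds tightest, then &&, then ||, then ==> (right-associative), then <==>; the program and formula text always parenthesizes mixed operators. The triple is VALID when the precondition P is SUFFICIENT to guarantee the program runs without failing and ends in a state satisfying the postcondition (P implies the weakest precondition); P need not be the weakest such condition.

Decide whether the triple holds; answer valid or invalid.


Working backward. After the program, b must hold.
Before skip: b
Before skip: b
Then branch requires s && y; else branch requires b.
Before the if: ((h ==> s) ==> (s && y)) && ((!(h ==> s)) ==> b)
Before skip: ((h ==> s) ==> (s && y)) && ((!(h ==> s)) ==> b)
The weakest precondition is ((h ==> s) ==> (s && y)) && ((!(h ==> s)) ==> b).
Check whether y && s implies it.
Every state satisfying the precondition satisfies the weakest precondition: the implication holds.
Answer: valid


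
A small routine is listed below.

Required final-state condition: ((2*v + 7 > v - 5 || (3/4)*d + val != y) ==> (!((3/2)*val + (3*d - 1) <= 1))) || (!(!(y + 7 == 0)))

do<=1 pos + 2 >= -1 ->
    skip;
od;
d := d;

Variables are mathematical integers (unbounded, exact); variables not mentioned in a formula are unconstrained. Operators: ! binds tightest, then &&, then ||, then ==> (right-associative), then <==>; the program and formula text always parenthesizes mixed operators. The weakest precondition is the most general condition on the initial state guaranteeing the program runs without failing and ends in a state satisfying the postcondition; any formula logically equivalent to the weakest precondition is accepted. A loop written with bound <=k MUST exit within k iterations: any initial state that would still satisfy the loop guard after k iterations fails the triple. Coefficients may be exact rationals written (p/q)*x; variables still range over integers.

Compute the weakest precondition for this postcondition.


Working backward. After the program, the postcondition ((2*v + 7 > v - 5 || (3/4)*d + val != y) ==> (!((3/2)*val + (3*d - 1) <= 1))) || (!(!(y + 7 == 0))) must hold; in canonical form it is ((v > -12 || (3/4)*d + val != y) ==> (!(3*d + (3/2)*val <= 2))) || y == -7.
Before d := d: ((v > -12 || (3/4)*d + val != y) ==> (!(3*d + (3/2)*val <= 2))) || y == -7
Before the loop (bound <=1), unroll the exhaustion recursion (WP_0 = exit-now case; WP_j = one more guarded iteration, up to j = 1):
  WP_0: (!(pos >= -3)) && (((v > -12 || (3/4)*d + val != y) ==> (!(3*d + (3/2)*val <= 2))) || y == -7)
  WP_1: (pos >= -3 ==> ((!(pos >= -3)) && (((v > -12 || (3/4)*d + val != y) ==> (!(3*d + (3/2)*val <= 2))) || y == -7))) && ((!(pos >= -3)) ==> (((v > -12 || (3/4)*d + val != y) ==> (!(3*d + (3/2)*val <= 2))) || y == -7))
So before the loop: (pos >= -3 ==> ((!(pos >= -3)) && (((v > -12 || (3/4)*d + val != y) ==> (!(3*d + (3/2)*val <= 2))) || y == -7))) && ((!(pos >= -3)) ==> (((v > -12 || (3/4)*d + val != y) ==> (!(3*d + (3/2)*val <= 2))) || y == -7))
Answer: WP = (pos >= -3 ==> ((!(pos >= -3)) && (((v > -12 || (3/4)*d + val != y) ==> (!(3*d + (3/2)*val <= 2))) || y == -7))) && ((!(pos >= -3)) ==> (((v > -12 || (3/4)*d + val != y) ==> (!(3*d + (3/2)*val <= 2))) || y == -7))


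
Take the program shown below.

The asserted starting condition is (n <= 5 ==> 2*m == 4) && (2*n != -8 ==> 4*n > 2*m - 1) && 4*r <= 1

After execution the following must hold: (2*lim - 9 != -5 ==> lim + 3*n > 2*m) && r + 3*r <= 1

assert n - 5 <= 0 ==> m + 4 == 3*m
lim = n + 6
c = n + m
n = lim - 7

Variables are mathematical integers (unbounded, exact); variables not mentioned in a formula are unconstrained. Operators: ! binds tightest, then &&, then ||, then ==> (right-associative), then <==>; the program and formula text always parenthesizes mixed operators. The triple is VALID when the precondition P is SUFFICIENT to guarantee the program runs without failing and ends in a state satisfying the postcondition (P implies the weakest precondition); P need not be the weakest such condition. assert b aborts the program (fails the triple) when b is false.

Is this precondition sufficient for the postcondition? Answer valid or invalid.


Working backward. After the program, the postcondition (2*lim - 9 != -5 ==> lim + 3*n > 2*m) && r + 3*r <= 1 must hold; in canonical form it is (2*lim != 4 ==> lim + 3*n > 2*m) && 4*r <= 1.
Before n := lim - 7: (2*lim != 4 ==> 4*lim > 2*m + 21) && 4*r <= 1
Before c := n + m: (2*lim != 4 ==> 4*lim > 2*m + 21) && 4*r <= 1
Before lim := n + 6: (2*n != -8 ==> 4*n > 2*m - 3) && 4*r <= 1
Before assert n - 5 <= 0 ==> m + 4 == 3*m: (n <= 5 ==> 2*m == 4) && (2*n != -8 ==> 4*n > 2*m - 3) && 4*r <= 1
The weakest precondition is (n <= 5 ==> 2*m == 4) && (2*n != -8 ==> 4*n > 2*m - 3) && 4*r <= 1.
Check whether (n <= 5 ==> 2*m == 4) && (2*n != -8 ==> 4*n > 2*m - 1) && 4*r <= 1 implies it.
Every state satisfying the precondition satisfies the weakest precondition: the implication holds.
Answer: valid


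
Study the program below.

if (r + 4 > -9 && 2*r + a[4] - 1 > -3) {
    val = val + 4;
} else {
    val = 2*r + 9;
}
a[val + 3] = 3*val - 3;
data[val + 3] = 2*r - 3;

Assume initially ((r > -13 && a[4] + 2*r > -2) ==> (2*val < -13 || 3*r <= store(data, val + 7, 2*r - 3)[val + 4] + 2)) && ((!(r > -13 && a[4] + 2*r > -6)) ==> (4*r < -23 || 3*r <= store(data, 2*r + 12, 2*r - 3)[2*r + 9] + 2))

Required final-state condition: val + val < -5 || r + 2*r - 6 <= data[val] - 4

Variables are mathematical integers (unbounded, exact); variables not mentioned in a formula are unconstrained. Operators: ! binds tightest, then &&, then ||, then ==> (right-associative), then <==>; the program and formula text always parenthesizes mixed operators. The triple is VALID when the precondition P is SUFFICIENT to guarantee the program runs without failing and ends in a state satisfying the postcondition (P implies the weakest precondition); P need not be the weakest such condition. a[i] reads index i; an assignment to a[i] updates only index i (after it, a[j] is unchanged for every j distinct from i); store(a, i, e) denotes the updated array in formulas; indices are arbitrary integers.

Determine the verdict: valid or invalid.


Working backward. After the program, the postcondition val + val < -5 || r + 2*r - 6 <= data[val] - 4 must hold; in canonical form it is 2*val < -5 || 3*r <= data[val] + 2.
Before data[val + 3] := 2*r - 3: 2*val < -5 || 3*r <= store(data, val + 3, 2*r - 3)[val] + 2
Before a[val + 3] := 3*val - 3: 2*val < -5 || 3*r <= store(data, val + 3, 2*r - 3)[val] + 2
Then branch requires 2*val < -13 || 3*r <= store(data, val + 7, 2*r - 3)[val + 4] + 2; else branch requires 4*r < -23 || 3*r <= store(data, 2*r + 12, 2*r - 3)[2*r + 9] + 2.
Before the if: ((r > -13 && a[4] + 2*r > -2) ==> (2*val < -13 || 3*r <= store(data, val + 7, 2*r - 3)[val + 4] + 2)) && ((!(r > -13 && a[4] + 2*r > -2)) ==> (4*r < -23 || 3*r <= store(data, 2*r + 12, 2*r - 3)[2*r + 9] + 2))
The weakest precondition is ((r > -13 && a[4] + 2*r > -2) ==> (2*val < -13 || 3*r <= store(data, val + 7, 2*r - 3)[val + 4] + 2)) && ((!(r > -13 && a[4] + 2*r > -2)) ==> (4*r < -23 || 3*r <= store(data, 2*r + 12, 2*r - 3)[2*r + 9] + 2)).
Check whether ((r > -13 && a[4] + 2*r > -2) ==> (2*val < -13 || 3*r <= store(data, val + 7, 2*r - 3)[val + 4] + 2)) && ((!(r > -13 && a[4] + 2*r > -6)) ==> (4*r < -23 || 3*r <= store(data, 2*r + 12, 2*r - 3)[2*r + 9] + 2)) implies it.
Countermodel: at the initial state a = {[4] = -30432, [7] = -30432, [30439] = -30432, [30442] = -30432, elsewhere -30432}, data = {[4] = 2, [7] = 2, [30439] = 45642, [30442] = 2, elsewhere 2}, r = 15215, val = 0, the precondition holds but the weakest precondition fails.
Answer: invalid


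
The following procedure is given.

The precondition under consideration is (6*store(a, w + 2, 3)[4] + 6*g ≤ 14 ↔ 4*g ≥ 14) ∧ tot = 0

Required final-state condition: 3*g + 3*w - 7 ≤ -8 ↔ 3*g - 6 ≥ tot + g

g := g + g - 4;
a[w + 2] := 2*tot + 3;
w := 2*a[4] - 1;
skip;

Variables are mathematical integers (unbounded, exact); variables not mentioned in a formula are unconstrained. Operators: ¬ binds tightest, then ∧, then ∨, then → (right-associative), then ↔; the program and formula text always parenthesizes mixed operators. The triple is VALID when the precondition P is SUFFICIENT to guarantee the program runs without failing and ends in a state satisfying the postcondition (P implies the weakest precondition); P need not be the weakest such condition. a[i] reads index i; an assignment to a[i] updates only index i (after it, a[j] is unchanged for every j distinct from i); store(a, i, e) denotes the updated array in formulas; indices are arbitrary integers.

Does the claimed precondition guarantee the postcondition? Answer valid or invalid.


Working backward. After the program, the postcondition 3*g + 3*w - 7 ≤ -8 ↔ 3*g - 6 ≥ tot + g must hold; in canonical form it is 3*g + 3*w ≤ -1 ↔ 2*g ≥ tot + 6.
Before skip: 3*g + 3*w ≤ -1 ↔ 2*g ≥ tot + 6
Before w := 2*a[4] - 1: 6*a[4] + 3*g ≤ 2 ↔ 2*g ≥ tot + 6
Before a[w + 2] := 2*tot + 3: 6*store(a, w + 2, 2*tot + 3)[4] + 3*g ≤ 2 ↔ 2*g ≥ tot + 6
Before g := g + g - 4: 6*store(a, w + 2, 2*tot + 3)[4] + 6*g ≤ 14 ↔ 4*g ≥ tot + 14
The weakest precondition is 6*store(a, w + 2, 2*tot + 3)[4] + 6*g ≤ 14 ↔ 4*g ≥ tot + 14.
Check whether (6*store(a, w + 2, 3)[4] + 6*g ≤ 14 ↔ 4*g ≥ 14) ∧ tot = 0 implies it.
Every state satisfying the precondition satisfies the weakest precondition: the implication holds.
Answer: valid


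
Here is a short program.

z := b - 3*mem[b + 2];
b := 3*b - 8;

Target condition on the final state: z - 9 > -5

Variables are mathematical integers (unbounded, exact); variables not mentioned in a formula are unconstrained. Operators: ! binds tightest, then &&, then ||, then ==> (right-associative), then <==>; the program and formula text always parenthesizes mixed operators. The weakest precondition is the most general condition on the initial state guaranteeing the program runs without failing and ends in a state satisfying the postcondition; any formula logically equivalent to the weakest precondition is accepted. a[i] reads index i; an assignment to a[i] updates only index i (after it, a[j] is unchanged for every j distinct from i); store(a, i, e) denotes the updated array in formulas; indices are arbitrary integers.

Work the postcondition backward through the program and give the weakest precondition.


Working backward. After the program, the postcondition z - 9 > -5 must hold; in canonical form it is z > 4.
Before b := 3*b - 8: z > 4
Before z := b - 3*mem[b + 2]: b > 3*mem[b + 2] + 4
Answer: WP = b > 3*mem[b + 2] + 4


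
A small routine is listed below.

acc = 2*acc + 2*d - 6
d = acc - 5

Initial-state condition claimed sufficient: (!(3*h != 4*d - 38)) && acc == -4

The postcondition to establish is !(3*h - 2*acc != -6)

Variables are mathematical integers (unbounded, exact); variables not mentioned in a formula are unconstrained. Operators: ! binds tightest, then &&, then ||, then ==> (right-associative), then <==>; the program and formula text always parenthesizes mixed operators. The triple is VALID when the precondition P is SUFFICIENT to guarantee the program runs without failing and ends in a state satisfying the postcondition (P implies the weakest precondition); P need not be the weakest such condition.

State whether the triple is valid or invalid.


Working backward. After the program, the postcondition !(3*h - 2*acc != -6) must hold; in canonical form it is !(3*h != 2*acc - 6).
Before d := acc - 5: !(3*h != 2*acc - 6)
Before acc := 2*acc + 2*d - 6: !(3*h != 4*acc + 4*d - 18)
The weakest precondition is !(3*h != 4*acc + 4*d - 18).
Check whether (!(3*h != 4*d - 38)) && acc == -4 implies it.
Countermodel: at the initial state acc = -4, d = 2, h = -10, the precondition holds but the weakest precondition fails.
Answer: invalid


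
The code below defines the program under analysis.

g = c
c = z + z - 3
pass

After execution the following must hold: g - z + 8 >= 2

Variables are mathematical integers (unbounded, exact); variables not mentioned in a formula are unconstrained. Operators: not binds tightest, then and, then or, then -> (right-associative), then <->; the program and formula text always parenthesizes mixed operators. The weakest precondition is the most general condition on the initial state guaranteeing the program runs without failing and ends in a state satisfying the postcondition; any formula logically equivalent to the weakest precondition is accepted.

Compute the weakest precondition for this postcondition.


Working backward. After the program, the postcondition g - z + 8 >= 2 must hold; in canonical form it is g >= z - 6.
Before skip: g >= z - 6
Before c := z + z - 3: g >= z - 6
Before g := c: c >= z - 6
Answer: WP = c >= z - 6


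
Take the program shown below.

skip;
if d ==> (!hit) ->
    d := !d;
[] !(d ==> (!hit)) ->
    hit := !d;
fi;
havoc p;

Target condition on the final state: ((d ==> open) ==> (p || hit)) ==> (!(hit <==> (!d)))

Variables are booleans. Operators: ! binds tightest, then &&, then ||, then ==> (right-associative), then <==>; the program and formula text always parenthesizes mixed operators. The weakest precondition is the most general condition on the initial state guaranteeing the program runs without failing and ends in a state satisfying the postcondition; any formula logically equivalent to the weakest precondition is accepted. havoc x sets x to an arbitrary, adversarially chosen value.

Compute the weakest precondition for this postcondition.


Working backward. After the program, ((d ==> open) ==> (p || hit)) ==> (!(hit <==> (!d))) must hold.
Before havoc p: (!(hit <==> (!d))) && (((d ==> open) ==> hit) ==> (!(hit <==> (!d))))
Then branch requires (!(hit <==> d)) && ((((!d) ==> open) ==> hit) ==> (!(hit <==> d))); else branch requires false.
Before the if: ((d ==> (!hit)) ==> ((!(hit <==> d)) && ((((!d) ==> open) ==> hit) ==> (!(hit <==> d))))) && (d ==> (!hit))
Before skip: ((d ==> (!hit)) ==> ((!(hit <==> d)) && ((((!d) ==> open) ==> hit) ==> (!(hit <==> d))))) && (d ==> (!hit))
Answer: WP = ((d ==> (!hit)) ==> ((!(hit <==> d)) && ((((!d) ==> open) ==> hit) ==> (!(hit <==> d))))) && (d ==> (!hit))


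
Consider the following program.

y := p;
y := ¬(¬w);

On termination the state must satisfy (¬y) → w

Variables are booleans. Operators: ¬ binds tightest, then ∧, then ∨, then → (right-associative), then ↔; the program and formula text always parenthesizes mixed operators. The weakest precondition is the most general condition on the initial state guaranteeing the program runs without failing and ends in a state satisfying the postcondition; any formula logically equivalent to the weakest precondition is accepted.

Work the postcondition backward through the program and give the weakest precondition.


Working backward. After the program, (¬y) → w must hold.
Before y := ¬(¬w): (¬w) → w
Before y := p: (¬w) → w
Answer: WP = (¬w) → w


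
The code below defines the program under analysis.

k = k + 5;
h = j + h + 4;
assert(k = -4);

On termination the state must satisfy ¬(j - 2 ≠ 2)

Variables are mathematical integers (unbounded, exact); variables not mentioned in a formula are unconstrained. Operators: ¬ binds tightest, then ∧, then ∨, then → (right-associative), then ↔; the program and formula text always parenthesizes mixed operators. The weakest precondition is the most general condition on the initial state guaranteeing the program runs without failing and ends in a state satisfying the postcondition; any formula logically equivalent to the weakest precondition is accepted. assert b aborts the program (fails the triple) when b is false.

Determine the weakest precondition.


Working backward. After the program, the postcondition ¬(j - 2 ≠ 2) must hold; in canonical form it is ¬(j ≠ 4).
Before assert k = -4: k = -4 ∧ (¬(j ≠ 4))
Before h := j + h + 4: k = -4 ∧ (¬(j ≠ 4))
Before k := k + 5: k = -9 ∧ (¬(j ≠ 4))
Answer: WP = k = -9 ∧ (¬(j ≠ 4))


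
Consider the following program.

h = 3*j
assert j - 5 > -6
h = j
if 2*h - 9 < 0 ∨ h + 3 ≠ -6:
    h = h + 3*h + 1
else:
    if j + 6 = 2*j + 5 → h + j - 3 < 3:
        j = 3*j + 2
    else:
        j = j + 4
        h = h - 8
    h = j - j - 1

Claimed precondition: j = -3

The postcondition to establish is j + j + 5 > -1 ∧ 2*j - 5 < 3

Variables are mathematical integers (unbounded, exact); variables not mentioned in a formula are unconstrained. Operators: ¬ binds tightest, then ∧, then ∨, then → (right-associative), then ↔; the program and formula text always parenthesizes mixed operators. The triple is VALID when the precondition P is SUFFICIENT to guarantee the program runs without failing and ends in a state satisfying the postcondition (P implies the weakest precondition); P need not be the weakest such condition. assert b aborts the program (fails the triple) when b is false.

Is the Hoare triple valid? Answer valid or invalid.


Working backward. After the program, the postcondition j + j + 5 > -1 ∧ 2*j - 5 < 3 must hold; in canonical form it is 2*j > -6 ∧ 2*j < 8.
Then branch requires 2*j > -6 ∧ 2*j < 8; else branch requires ((j = 1 → h + j < 6) → (6*j > -10 ∧ 6*j < 4)) ∧ ((¬(j = 1 → h + j < 6)) → (2*j > -14 ∧ 2*j < 0)).
Before the if: ((2*h < 9 ∨ h ≠ -9) → (2*j > -6 ∧ 2*j < 8)) ∧ ((¬(2*h < 9 ∨ h ≠ -9)) → (((j = 1 → h + j < 6) → (6*j > -10 ∧ 6*j < 4)) ∧ ((¬(j = 1 → h + j < 6)) → (2*j > -14 ∧ 2*j < 0))))
Before h := j: ((2*j < 9 ∨ j ≠ -9) → (2*j > -6 ∧ 2*j < 8)) ∧ ((¬(2*j < 9 ∨ j ≠ -9)) → (((j = 1 → 2*j < 6) → (6*j > -10 ∧ 6*j < 4)) ∧ ((¬(j = 1 → 2*j < 6)) → (2*j > -14 ∧ 2*j < 0))))
Before assert j - 5 > -6: j > -1 ∧ ((2*j < 9 ∨ j ≠ -9) → (2*j > -6 ∧ 2*j < 8)) ∧ ((¬(2*j < 9 ∨ j ≠ -9)) → (((j = 1 → 2*j < 6) → (6*j > -10 ∧ 6*j < 4)) ∧ ((¬(j = 1 → 2*j < 6)) → (2*j > -14 ∧ 2*j < 0))))
Before h := 3*j: j > -1 ∧ ((2*j < 9 ∨ j ≠ -9) → (2*j > -6 ∧ 2*j < 8)) ∧ ((¬(2*j < 9 ∨ j ≠ -9)) → (((j = 1 → 2*j < 6) → (6*j > -10 ∧ 6*j < 4)) ∧ ((¬(j = 1 → 2*j < 6)) → (2*j > -14 ∧ 2*j < 0))))
The weakest precondition is j > -1 ∧ ((2*j < 9 ∨ j ≠ -9) → (2*j > -6 ∧ 2*j < 8)) ∧ ((¬(2*j < 9 ∨ j ≠ -9)) → (((j = 1 → 2*j < 6) → (6*j > -10 ∧ 6*j < 4)) ∧ ((¬(j = 1 → 2*j < 6)) → (2*j > -14 ∧ 2*j < 0)))).
Check whether j = -3 implies it.
Countermodel: at the initial state j = -3, the precondition holds but the weakest precondition fails.
Answer: invalid


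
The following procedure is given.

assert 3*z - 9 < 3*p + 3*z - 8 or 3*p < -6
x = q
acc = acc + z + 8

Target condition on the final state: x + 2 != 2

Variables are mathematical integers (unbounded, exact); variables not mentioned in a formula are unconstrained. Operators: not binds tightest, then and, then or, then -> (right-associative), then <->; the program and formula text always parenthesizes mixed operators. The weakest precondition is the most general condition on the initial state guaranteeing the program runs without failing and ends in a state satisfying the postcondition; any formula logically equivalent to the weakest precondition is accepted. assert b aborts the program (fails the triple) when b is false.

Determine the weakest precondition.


Working backward. After the program, the postcondition x + 2 != 2 must hold; in canonical form it is x != 0.
Before acc := acc + z + 8: x != 0
Before x := q: q != 0
Before assert 3*z - 9 < 3*p + 3*z - 8 or 3*p < -6: (3*p > -1 or 3*p < -6) and q != 0
Answer: WP = (3*p > -1 or 3*p < -6) and q != 0


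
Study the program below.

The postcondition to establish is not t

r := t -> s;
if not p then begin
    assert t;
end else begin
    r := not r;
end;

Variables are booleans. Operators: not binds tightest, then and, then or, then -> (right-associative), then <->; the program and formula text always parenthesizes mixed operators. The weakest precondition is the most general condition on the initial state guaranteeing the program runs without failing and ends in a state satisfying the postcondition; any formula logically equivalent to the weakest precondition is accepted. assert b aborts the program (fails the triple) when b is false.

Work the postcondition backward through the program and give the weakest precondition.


Working backward. After the program, not t must hold.
Then branch requires false; else branch requires not t.
Before the if: p and (p -> (not t))
Before r := t -> s: p and (p -> (not t))
Answer: WP = p and (p -> (not t))


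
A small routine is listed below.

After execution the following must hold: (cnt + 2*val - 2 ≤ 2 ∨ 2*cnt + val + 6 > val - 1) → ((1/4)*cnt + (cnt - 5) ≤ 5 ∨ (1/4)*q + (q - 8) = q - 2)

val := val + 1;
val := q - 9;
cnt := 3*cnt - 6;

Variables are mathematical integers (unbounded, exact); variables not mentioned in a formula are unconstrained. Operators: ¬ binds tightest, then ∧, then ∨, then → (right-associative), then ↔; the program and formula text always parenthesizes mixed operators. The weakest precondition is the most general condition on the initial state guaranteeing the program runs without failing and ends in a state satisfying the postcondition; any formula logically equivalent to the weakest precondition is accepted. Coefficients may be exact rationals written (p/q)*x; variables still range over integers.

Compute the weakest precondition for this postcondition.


Working backward. After the program, the postcondition (cnt + 2*val - 2 ≤ 2 ∨ 2*cnt + val + 6 > val - 1) → ((1/4)*cnt + (cnt - 5) ≤ 5 ∨ (1/4)*q + (q - 8) = q - 2) must hold; in canonical form it is (cnt + 2*val ≤ 4 ∨ 2*cnt > -7) → ((5/4)*cnt ≤ 10 ∨ (1/4)*q = 6).
Before cnt := 3*cnt - 6: (3*cnt + 2*val ≤ 10 ∨ 6*cnt > 5) → ((15/4)*cnt ≤ 35/2 ∨ (1/4)*q = 6)
Before val := q - 9: (3*cnt + 2*q ≤ 28 ∨ 6*cnt > 5) → ((15/4)*cnt ≤ 35/2 ∨ (1/4)*q = 6)
Before val := val + 1: (3*cnt + 2*q ≤ 28 ∨ 6*cnt > 5) → ((15/4)*cnt ≤ 35/2 ∨ (1/4)*q = 6)
Answer: WP = (3*cnt + 2*q ≤ 28 ∨ 6*cnt > 5) → ((15/4)*cnt ≤ 35/2 ∨ (1/4)*q = 6)


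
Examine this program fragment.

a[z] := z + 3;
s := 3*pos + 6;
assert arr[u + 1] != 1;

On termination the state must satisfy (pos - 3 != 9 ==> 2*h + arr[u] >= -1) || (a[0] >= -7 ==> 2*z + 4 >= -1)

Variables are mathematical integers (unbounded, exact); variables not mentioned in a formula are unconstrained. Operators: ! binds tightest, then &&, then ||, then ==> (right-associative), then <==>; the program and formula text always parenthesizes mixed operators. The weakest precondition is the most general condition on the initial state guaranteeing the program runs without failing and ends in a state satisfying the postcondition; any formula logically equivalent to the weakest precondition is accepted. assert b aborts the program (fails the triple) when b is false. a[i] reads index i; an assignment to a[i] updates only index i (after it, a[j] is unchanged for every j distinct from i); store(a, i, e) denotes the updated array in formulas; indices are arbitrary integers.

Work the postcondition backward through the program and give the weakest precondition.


Working backward. After the program, the postcondition (pos - 3 != 9 ==> 2*h + arr[u] >= -1) || (a[0] >= -7 ==> 2*z + 4 >= -1) must hold; in canonical form it is (pos != 12 ==> arr[u] + 2*h >= -1) || (a[0] >= -7 ==> 2*z >= -5).
Before assert arr[u + 1] != 1: arr[u + 1] != 1 && ((pos != 12 ==> arr[u] + 2*h >= -1) || (a[0] >= -7 ==> 2*z >= -5))
Before s := 3*pos + 6: arr[u + 1] != 1 && ((pos != 12 ==> arr[u] + 2*h >= -1) || (a[0] >= -7 ==> 2*z >= -5))
Before a[z] := z + 3: arr[u + 1] != 1 && ((pos != 12 ==> arr[u] + 2*h >= -1) || (store(a, z, z + 3)[0] >= -7 ==> 2*z >= -5))
Answer: WP = arr[u + 1] != 1 && ((pos != 12 ==> arr[u] + 2*h >= -1) || (store(a, z, z + 3)[0] >= -7 ==> 2*z >= -5))


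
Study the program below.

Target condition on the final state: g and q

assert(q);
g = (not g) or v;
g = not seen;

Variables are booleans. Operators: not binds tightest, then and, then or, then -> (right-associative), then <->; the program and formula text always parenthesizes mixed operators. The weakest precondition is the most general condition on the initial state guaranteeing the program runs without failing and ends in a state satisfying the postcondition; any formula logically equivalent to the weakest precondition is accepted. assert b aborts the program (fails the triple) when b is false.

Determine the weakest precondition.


Working backward. After the program, g and q must hold.
Before g := not seen: (not seen) and q
Before g := (not g) or v: (not seen) and q
Before assert q: q and (not seen)
Answer: WP = q and (not seen)


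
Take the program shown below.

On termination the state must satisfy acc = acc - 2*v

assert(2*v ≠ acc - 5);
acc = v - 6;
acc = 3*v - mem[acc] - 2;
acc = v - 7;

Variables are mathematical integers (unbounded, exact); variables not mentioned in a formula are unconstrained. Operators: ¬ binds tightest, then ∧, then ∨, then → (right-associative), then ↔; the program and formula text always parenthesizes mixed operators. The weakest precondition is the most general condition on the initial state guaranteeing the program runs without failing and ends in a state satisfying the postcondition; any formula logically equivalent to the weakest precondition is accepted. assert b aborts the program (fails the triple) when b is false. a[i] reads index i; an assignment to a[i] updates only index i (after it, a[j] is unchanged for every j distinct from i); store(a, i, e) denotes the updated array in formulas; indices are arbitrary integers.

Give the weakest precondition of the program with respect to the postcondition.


Working backward. After the program, the postcondition acc = acc - 2*v must hold; in canonical form it is 2*v = 0.
Before acc := v - 7: 2*v = 0
Before acc := 3*v - mem[acc] - 2: 2*v = 0
Before acc := v - 6: 2*v = 0
Before assert 2*v ≠ acc - 5: 2*v ≠ acc - 5 ∧ 2*v = 0
Answer: WP = 2*v ≠ acc - 5 ∧ 2*v = 0


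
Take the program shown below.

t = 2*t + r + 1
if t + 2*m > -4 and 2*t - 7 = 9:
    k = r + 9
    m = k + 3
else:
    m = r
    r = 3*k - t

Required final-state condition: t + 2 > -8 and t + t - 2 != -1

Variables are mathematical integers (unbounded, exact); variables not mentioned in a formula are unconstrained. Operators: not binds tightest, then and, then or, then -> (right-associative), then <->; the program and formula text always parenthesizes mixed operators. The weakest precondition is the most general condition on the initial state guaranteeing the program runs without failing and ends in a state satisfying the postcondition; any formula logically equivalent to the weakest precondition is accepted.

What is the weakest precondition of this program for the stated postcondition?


Working backward. After the program, the postcondition t + 2 > -8 and t + t - 2 != -1 must hold; in canonical form it is t > -10 and 2*t != 1.
Then branch requires t > -10 and 2*t != 1; else branch requires t > -10 and 2*t != 1.
Before the if: ((2*m + t > -4 and 2*t = 16) -> (t > -10 and 2*t != 1)) and ((not (2*m + t > -4 and 2*t = 16)) -> (t > -10 and 2*t != 1))
Before t := 2*t + r + 1: ((2*m + r + 2*t > -5 and 2*r + 4*t = 14) -> (r + 2*t > -11 and 2*r + 4*t != -1)) and ((not (2*m + r + 2*t > -5 and 2*r + 4*t = 14)) -> (r + 2*t > -11 and 2*r + 4*t != -1))
Answer: WP = ((2*m + r + 2*t > -5 and 2*r + 4*t = 14) -> (r + 2*t > -11 and 2*r + 4*t != -1)) and ((not (2*m + r + 2*t > -5 and 2*r + 4*t = 14)) -> (r + 2*t > -11 and 2*r + 4*t != -1))


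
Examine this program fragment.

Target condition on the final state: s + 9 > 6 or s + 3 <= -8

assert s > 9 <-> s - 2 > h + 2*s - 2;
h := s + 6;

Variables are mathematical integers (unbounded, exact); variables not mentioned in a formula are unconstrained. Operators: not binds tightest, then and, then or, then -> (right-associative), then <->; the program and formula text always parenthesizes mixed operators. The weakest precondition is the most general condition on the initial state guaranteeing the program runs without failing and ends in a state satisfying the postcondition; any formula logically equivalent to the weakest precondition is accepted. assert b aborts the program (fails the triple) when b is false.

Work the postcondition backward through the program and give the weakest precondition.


Working backward. After the program, the postcondition s + 9 > 6 or s + 3 <= -8 must hold; in canonical form it is s > -3 or s <= -11.
Before h := s + 6: s > -3 or s <= -11
Before assert s > 9 <-> s - 2 > h + 2*s - 2: (s > 9 <-> h + s < 0) and (s > -3 or s <= -11)
Answer: WP = (s > 9 <-> h + s < 0) and (s > -3 or s <= -11)


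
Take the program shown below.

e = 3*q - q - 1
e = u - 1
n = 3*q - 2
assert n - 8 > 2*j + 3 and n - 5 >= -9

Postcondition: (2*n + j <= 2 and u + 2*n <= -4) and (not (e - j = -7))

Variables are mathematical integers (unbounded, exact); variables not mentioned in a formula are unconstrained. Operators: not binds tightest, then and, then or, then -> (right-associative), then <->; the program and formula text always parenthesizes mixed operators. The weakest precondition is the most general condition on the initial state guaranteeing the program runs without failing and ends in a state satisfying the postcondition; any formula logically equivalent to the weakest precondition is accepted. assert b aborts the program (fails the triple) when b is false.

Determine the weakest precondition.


Working backward. After the program, the postcondition (2*n + j <= 2 and u + 2*n <= -4) and (not (e - j = -7)) must hold; in canonical form it is j + 2*n <= 2 and 2*n + u <= -4 and (not (e = j - 7)).
Before assert n - 8 > 2*j + 3 and n - 5 >= -9: n > 2*j + 11 and n >= -4 and j + 2*n <= 2 and 2*n + u <= -4 and (not (e = j - 7))
Before n := 3*q - 2: 3*q > 2*j + 13 and 3*q >= -2 and j + 6*q <= 6 and 6*q + u <= 0 and (not (e = j - 7))
Before e := u - 1: 3*q > 2*j + 13 and 3*q >= -2 and j + 6*q <= 6 and 6*q + u <= 0 and (not (u = j - 6))
Before e := 3*q - q - 1: 3*q > 2*j + 13 and 3*q >= -2 and j + 6*q <= 6 and 6*q + u <= 0 and (not (u = j - 6))
Answer: WP = 3*q > 2*j + 13 and 3*q >= -2 and j + 6*q <= 6 and 6*q + u <= 0 and (not (u = j - 6))
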